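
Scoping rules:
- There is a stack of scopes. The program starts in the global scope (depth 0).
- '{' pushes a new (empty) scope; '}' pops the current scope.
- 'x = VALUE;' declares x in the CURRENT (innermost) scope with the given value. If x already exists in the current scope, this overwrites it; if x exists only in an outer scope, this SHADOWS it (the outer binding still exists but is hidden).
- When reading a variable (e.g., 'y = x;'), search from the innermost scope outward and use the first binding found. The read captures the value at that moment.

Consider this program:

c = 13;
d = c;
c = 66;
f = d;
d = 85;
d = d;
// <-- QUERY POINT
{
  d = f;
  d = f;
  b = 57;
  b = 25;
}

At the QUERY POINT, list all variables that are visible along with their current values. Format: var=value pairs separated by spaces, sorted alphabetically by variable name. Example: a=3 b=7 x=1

Step 1: declare c=13 at depth 0
Step 2: declare d=(read c)=13 at depth 0
Step 3: declare c=66 at depth 0
Step 4: declare f=(read d)=13 at depth 0
Step 5: declare d=85 at depth 0
Step 6: declare d=(read d)=85 at depth 0
Visible at query point: c=66 d=85 f=13

Answer: c=66 d=85 f=13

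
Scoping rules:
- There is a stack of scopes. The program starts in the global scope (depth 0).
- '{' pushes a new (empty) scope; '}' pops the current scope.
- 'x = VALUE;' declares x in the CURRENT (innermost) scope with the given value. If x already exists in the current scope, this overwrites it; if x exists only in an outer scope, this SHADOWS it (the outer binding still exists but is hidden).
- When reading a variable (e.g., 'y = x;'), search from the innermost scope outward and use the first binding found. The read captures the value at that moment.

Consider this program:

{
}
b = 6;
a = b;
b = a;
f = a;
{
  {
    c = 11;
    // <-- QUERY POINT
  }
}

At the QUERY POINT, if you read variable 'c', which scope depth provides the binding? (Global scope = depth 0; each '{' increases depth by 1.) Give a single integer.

Answer: 2

Derivation:
Step 1: enter scope (depth=1)
Step 2: exit scope (depth=0)
Step 3: declare b=6 at depth 0
Step 4: declare a=(read b)=6 at depth 0
Step 5: declare b=(read a)=6 at depth 0
Step 6: declare f=(read a)=6 at depth 0
Step 7: enter scope (depth=1)
Step 8: enter scope (depth=2)
Step 9: declare c=11 at depth 2
Visible at query point: a=6 b=6 c=11 f=6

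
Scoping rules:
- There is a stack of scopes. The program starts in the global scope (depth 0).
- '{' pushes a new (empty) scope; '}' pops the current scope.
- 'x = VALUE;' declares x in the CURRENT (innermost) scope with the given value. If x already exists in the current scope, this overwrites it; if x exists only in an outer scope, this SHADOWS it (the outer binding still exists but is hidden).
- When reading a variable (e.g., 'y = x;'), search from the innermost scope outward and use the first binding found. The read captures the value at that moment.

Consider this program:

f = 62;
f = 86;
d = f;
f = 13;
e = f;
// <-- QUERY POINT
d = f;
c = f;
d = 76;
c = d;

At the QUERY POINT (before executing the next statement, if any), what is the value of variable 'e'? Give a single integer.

Answer: 13

Derivation:
Step 1: declare f=62 at depth 0
Step 2: declare f=86 at depth 0
Step 3: declare d=(read f)=86 at depth 0
Step 4: declare f=13 at depth 0
Step 5: declare e=(read f)=13 at depth 0
Visible at query point: d=86 e=13 f=13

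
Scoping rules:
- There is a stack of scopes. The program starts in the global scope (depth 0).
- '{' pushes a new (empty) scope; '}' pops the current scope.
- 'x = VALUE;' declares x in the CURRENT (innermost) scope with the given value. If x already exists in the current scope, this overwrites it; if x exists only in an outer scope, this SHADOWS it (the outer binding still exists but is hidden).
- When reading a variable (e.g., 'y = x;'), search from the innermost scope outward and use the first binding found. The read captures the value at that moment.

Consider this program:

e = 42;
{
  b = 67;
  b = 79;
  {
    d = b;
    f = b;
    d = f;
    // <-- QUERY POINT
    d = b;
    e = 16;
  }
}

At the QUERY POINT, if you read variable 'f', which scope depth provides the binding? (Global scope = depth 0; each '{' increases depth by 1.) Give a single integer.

Step 1: declare e=42 at depth 0
Step 2: enter scope (depth=1)
Step 3: declare b=67 at depth 1
Step 4: declare b=79 at depth 1
Step 5: enter scope (depth=2)
Step 6: declare d=(read b)=79 at depth 2
Step 7: declare f=(read b)=79 at depth 2
Step 8: declare d=(read f)=79 at depth 2
Visible at query point: b=79 d=79 e=42 f=79

Answer: 2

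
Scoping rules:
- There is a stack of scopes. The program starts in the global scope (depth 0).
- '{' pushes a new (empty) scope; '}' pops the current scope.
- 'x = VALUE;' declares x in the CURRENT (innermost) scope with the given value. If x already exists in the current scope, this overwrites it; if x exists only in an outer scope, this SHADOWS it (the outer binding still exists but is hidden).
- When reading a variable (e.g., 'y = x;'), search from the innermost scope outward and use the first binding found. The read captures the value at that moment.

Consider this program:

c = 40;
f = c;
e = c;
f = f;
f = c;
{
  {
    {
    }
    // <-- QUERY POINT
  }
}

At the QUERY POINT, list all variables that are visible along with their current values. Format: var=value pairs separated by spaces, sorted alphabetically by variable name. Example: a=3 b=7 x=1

Step 1: declare c=40 at depth 0
Step 2: declare f=(read c)=40 at depth 0
Step 3: declare e=(read c)=40 at depth 0
Step 4: declare f=(read f)=40 at depth 0
Step 5: declare f=(read c)=40 at depth 0
Step 6: enter scope (depth=1)
Step 7: enter scope (depth=2)
Step 8: enter scope (depth=3)
Step 9: exit scope (depth=2)
Visible at query point: c=40 e=40 f=40

Answer: c=40 e=40 f=40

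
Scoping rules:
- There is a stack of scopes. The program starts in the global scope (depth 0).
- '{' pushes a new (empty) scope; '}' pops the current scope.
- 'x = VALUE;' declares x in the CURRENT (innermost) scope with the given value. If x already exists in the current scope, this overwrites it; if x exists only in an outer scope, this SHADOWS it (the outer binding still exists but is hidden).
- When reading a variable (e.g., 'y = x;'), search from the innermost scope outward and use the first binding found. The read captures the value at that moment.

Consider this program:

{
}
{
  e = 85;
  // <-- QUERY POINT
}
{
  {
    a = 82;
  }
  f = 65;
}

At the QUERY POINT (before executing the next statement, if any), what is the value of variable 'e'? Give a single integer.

Step 1: enter scope (depth=1)
Step 2: exit scope (depth=0)
Step 3: enter scope (depth=1)
Step 4: declare e=85 at depth 1
Visible at query point: e=85

Answer: 85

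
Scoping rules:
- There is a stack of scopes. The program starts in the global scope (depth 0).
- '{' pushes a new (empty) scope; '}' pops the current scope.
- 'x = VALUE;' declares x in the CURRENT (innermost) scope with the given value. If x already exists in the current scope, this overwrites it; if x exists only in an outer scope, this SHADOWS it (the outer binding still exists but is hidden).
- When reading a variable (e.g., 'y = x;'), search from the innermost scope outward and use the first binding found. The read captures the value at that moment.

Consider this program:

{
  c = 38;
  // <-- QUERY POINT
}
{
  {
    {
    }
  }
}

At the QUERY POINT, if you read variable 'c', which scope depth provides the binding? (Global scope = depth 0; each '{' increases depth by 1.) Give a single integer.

Step 1: enter scope (depth=1)
Step 2: declare c=38 at depth 1
Visible at query point: c=38

Answer: 1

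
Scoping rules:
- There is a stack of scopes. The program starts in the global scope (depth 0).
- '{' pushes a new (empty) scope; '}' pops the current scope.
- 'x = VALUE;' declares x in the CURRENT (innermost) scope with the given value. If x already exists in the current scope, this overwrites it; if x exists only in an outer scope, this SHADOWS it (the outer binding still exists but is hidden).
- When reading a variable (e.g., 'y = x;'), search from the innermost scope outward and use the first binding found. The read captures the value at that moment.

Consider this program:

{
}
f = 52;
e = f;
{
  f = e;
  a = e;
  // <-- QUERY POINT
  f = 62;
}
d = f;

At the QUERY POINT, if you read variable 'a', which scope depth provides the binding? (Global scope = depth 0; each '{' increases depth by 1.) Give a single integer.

Step 1: enter scope (depth=1)
Step 2: exit scope (depth=0)
Step 3: declare f=52 at depth 0
Step 4: declare e=(read f)=52 at depth 0
Step 5: enter scope (depth=1)
Step 6: declare f=(read e)=52 at depth 1
Step 7: declare a=(read e)=52 at depth 1
Visible at query point: a=52 e=52 f=52

Answer: 1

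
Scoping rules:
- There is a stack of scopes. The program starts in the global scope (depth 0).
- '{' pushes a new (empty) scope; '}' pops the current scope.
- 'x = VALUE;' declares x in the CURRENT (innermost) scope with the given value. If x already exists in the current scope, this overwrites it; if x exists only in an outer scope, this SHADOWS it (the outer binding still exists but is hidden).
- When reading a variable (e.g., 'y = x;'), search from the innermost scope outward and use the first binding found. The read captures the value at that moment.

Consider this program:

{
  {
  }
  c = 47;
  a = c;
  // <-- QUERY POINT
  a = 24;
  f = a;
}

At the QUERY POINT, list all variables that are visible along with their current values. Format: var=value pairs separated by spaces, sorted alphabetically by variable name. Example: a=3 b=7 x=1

Step 1: enter scope (depth=1)
Step 2: enter scope (depth=2)
Step 3: exit scope (depth=1)
Step 4: declare c=47 at depth 1
Step 5: declare a=(read c)=47 at depth 1
Visible at query point: a=47 c=47

Answer: a=47 c=47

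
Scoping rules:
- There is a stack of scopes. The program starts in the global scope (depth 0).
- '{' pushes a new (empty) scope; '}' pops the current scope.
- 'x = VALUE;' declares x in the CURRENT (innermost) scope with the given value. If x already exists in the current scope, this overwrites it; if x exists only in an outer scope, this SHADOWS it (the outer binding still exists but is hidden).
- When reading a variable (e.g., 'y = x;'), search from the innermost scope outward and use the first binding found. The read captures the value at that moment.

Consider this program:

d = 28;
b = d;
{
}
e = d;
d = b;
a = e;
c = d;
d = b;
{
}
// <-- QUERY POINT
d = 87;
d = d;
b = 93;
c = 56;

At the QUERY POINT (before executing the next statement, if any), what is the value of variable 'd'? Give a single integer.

Answer: 28

Derivation:
Step 1: declare d=28 at depth 0
Step 2: declare b=(read d)=28 at depth 0
Step 3: enter scope (depth=1)
Step 4: exit scope (depth=0)
Step 5: declare e=(read d)=28 at depth 0
Step 6: declare d=(read b)=28 at depth 0
Step 7: declare a=(read e)=28 at depth 0
Step 8: declare c=(read d)=28 at depth 0
Step 9: declare d=(read b)=28 at depth 0
Step 10: enter scope (depth=1)
Step 11: exit scope (depth=0)
Visible at query point: a=28 b=28 c=28 d=28 e=28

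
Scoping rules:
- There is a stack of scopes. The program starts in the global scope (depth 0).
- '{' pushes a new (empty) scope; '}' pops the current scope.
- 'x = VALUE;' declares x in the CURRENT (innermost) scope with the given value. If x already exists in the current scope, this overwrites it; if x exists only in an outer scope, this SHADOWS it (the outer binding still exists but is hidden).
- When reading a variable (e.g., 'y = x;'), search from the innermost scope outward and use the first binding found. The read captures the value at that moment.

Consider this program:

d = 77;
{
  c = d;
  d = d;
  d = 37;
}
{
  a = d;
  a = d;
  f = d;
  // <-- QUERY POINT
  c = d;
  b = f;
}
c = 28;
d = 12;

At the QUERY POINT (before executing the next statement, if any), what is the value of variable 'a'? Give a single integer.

Step 1: declare d=77 at depth 0
Step 2: enter scope (depth=1)
Step 3: declare c=(read d)=77 at depth 1
Step 4: declare d=(read d)=77 at depth 1
Step 5: declare d=37 at depth 1
Step 6: exit scope (depth=0)
Step 7: enter scope (depth=1)
Step 8: declare a=(read d)=77 at depth 1
Step 9: declare a=(read d)=77 at depth 1
Step 10: declare f=(read d)=77 at depth 1
Visible at query point: a=77 d=77 f=77

Answer: 77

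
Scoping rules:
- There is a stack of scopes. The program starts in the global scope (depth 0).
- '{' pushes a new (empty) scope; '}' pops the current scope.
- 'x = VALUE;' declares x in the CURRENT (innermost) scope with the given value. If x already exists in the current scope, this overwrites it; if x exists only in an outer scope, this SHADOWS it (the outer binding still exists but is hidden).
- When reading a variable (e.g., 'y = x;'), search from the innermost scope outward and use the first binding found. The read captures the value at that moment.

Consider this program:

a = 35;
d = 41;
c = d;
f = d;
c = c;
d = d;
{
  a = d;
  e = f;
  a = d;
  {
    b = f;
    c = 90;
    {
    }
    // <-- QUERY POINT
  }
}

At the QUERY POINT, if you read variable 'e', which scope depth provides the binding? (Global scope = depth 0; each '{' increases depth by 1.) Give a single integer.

Answer: 1

Derivation:
Step 1: declare a=35 at depth 0
Step 2: declare d=41 at depth 0
Step 3: declare c=(read d)=41 at depth 0
Step 4: declare f=(read d)=41 at depth 0
Step 5: declare c=(read c)=41 at depth 0
Step 6: declare d=(read d)=41 at depth 0
Step 7: enter scope (depth=1)
Step 8: declare a=(read d)=41 at depth 1
Step 9: declare e=(read f)=41 at depth 1
Step 10: declare a=(read d)=41 at depth 1
Step 11: enter scope (depth=2)
Step 12: declare b=(read f)=41 at depth 2
Step 13: declare c=90 at depth 2
Step 14: enter scope (depth=3)
Step 15: exit scope (depth=2)
Visible at query point: a=41 b=41 c=90 d=41 e=41 f=41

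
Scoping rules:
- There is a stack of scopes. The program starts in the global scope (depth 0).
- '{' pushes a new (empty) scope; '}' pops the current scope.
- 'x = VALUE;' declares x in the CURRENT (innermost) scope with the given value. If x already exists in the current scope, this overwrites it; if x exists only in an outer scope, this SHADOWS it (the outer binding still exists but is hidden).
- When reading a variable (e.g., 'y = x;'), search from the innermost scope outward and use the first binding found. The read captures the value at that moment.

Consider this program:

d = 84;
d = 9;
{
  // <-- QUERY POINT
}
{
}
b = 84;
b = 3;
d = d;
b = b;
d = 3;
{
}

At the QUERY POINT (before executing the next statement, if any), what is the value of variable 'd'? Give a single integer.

Step 1: declare d=84 at depth 0
Step 2: declare d=9 at depth 0
Step 3: enter scope (depth=1)
Visible at query point: d=9

Answer: 9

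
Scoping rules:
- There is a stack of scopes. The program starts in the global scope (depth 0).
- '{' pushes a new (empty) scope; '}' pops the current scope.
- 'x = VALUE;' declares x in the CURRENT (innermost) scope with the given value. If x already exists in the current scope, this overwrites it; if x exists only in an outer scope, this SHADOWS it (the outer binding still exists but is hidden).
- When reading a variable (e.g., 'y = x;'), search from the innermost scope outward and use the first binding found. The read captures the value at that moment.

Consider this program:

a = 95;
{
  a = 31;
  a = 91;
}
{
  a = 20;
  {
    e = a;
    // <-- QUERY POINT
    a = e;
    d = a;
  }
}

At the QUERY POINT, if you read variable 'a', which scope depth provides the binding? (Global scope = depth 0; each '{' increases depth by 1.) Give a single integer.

Answer: 1

Derivation:
Step 1: declare a=95 at depth 0
Step 2: enter scope (depth=1)
Step 3: declare a=31 at depth 1
Step 4: declare a=91 at depth 1
Step 5: exit scope (depth=0)
Step 6: enter scope (depth=1)
Step 7: declare a=20 at depth 1
Step 8: enter scope (depth=2)
Step 9: declare e=(read a)=20 at depth 2
Visible at query point: a=20 e=20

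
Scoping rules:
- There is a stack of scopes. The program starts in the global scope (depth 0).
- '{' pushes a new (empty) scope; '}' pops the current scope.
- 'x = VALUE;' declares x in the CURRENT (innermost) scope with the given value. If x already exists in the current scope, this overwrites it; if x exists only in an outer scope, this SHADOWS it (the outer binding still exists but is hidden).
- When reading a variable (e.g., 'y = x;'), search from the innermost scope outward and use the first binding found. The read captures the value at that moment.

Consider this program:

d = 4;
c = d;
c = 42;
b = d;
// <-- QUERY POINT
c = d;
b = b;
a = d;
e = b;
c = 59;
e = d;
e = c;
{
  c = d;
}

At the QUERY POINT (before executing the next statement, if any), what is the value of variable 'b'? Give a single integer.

Step 1: declare d=4 at depth 0
Step 2: declare c=(read d)=4 at depth 0
Step 3: declare c=42 at depth 0
Step 4: declare b=(read d)=4 at depth 0
Visible at query point: b=4 c=42 d=4

Answer: 4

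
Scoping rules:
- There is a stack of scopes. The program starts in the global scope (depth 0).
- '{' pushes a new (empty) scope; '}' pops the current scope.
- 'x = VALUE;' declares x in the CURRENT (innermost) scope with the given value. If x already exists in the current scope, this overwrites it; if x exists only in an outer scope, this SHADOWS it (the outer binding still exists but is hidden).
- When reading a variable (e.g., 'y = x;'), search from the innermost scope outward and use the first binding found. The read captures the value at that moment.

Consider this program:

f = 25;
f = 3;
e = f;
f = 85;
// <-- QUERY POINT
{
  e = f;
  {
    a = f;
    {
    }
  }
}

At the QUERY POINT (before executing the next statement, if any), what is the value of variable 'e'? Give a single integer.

Answer: 3

Derivation:
Step 1: declare f=25 at depth 0
Step 2: declare f=3 at depth 0
Step 3: declare e=(read f)=3 at depth 0
Step 4: declare f=85 at depth 0
Visible at query point: e=3 f=85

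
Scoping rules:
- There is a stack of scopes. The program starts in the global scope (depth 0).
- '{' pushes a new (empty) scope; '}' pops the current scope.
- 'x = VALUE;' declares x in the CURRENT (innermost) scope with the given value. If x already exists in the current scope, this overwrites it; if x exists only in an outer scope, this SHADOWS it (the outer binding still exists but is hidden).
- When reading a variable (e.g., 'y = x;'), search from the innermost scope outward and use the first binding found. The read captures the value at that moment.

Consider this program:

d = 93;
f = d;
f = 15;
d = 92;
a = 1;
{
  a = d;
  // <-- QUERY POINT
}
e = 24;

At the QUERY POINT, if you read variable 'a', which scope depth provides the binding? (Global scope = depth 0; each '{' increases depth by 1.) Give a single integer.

Step 1: declare d=93 at depth 0
Step 2: declare f=(read d)=93 at depth 0
Step 3: declare f=15 at depth 0
Step 4: declare d=92 at depth 0
Step 5: declare a=1 at depth 0
Step 6: enter scope (depth=1)
Step 7: declare a=(read d)=92 at depth 1
Visible at query point: a=92 d=92 f=15

Answer: 1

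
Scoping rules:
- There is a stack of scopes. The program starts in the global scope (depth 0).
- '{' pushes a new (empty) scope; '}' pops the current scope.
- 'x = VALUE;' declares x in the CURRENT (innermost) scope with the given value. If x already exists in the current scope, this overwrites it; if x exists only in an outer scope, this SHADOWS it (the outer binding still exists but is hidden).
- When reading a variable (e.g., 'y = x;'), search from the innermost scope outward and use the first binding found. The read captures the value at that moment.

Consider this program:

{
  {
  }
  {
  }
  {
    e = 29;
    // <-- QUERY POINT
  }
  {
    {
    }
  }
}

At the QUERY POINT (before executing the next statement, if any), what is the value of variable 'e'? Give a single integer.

Step 1: enter scope (depth=1)
Step 2: enter scope (depth=2)
Step 3: exit scope (depth=1)
Step 4: enter scope (depth=2)
Step 5: exit scope (depth=1)
Step 6: enter scope (depth=2)
Step 7: declare e=29 at depth 2
Visible at query point: e=29

Answer: 29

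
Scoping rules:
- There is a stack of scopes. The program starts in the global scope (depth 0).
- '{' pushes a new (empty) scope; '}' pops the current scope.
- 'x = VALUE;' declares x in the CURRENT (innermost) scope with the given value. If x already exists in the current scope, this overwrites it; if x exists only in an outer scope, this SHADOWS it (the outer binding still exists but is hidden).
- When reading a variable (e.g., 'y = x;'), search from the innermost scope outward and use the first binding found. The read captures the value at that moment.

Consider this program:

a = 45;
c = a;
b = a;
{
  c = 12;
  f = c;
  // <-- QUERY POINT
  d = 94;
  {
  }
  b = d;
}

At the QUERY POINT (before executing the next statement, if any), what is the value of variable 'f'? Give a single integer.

Step 1: declare a=45 at depth 0
Step 2: declare c=(read a)=45 at depth 0
Step 3: declare b=(read a)=45 at depth 0
Step 4: enter scope (depth=1)
Step 5: declare c=12 at depth 1
Step 6: declare f=(read c)=12 at depth 1
Visible at query point: a=45 b=45 c=12 f=12

Answer: 12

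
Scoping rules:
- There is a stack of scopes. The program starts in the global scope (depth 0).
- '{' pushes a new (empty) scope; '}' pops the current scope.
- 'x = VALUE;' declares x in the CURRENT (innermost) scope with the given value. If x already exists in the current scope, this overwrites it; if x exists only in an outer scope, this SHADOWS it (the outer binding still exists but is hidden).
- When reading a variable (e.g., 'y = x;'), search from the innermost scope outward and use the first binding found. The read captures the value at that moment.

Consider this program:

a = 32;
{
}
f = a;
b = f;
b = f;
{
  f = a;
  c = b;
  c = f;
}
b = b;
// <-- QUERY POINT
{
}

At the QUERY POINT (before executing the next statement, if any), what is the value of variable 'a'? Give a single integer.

Answer: 32

Derivation:
Step 1: declare a=32 at depth 0
Step 2: enter scope (depth=1)
Step 3: exit scope (depth=0)
Step 4: declare f=(read a)=32 at depth 0
Step 5: declare b=(read f)=32 at depth 0
Step 6: declare b=(read f)=32 at depth 0
Step 7: enter scope (depth=1)
Step 8: declare f=(read a)=32 at depth 1
Step 9: declare c=(read b)=32 at depth 1
Step 10: declare c=(read f)=32 at depth 1
Step 11: exit scope (depth=0)
Step 12: declare b=(read b)=32 at depth 0
Visible at query point: a=32 b=32 f=32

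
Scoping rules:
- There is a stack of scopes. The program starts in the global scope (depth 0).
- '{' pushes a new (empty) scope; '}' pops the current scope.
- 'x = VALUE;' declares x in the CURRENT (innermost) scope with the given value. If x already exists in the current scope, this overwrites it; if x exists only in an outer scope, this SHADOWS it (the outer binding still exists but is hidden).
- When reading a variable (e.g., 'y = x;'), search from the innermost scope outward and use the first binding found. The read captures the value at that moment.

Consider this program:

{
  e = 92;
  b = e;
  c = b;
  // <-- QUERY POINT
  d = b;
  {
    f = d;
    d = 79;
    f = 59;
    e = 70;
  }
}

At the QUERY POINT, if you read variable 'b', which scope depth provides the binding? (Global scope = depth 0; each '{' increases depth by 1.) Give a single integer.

Step 1: enter scope (depth=1)
Step 2: declare e=92 at depth 1
Step 3: declare b=(read e)=92 at depth 1
Step 4: declare c=(read b)=92 at depth 1
Visible at query point: b=92 c=92 e=92

Answer: 1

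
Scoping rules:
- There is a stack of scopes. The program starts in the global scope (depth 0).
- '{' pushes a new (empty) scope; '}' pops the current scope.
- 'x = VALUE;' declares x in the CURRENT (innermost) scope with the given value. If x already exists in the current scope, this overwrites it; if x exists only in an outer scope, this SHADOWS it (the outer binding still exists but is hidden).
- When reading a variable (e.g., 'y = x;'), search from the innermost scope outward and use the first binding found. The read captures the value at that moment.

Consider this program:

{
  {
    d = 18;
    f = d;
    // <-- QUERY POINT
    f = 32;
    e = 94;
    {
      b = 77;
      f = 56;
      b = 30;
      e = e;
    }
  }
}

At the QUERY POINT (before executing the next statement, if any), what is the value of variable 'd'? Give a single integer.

Answer: 18

Derivation:
Step 1: enter scope (depth=1)
Step 2: enter scope (depth=2)
Step 3: declare d=18 at depth 2
Step 4: declare f=(read d)=18 at depth 2
Visible at query point: d=18 f=18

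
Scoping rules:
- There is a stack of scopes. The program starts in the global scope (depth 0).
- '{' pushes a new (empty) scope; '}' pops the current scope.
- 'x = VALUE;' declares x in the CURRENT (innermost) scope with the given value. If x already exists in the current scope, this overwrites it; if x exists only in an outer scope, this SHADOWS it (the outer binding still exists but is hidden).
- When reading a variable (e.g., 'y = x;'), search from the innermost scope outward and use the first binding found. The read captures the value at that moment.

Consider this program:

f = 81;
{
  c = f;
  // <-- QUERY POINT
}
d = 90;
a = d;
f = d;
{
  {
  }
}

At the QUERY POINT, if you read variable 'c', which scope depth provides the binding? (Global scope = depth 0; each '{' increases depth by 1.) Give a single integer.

Step 1: declare f=81 at depth 0
Step 2: enter scope (depth=1)
Step 3: declare c=(read f)=81 at depth 1
Visible at query point: c=81 f=81

Answer: 1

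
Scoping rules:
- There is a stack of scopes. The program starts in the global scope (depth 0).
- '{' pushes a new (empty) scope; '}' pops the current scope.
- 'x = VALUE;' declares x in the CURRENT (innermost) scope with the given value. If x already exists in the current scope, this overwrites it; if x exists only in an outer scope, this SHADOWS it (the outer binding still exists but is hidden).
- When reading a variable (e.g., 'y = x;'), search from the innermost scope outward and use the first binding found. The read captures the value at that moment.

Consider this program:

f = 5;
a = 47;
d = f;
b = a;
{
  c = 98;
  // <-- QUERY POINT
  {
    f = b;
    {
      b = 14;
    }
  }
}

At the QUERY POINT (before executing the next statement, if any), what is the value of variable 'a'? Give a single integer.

Answer: 47

Derivation:
Step 1: declare f=5 at depth 0
Step 2: declare a=47 at depth 0
Step 3: declare d=(read f)=5 at depth 0
Step 4: declare b=(read a)=47 at depth 0
Step 5: enter scope (depth=1)
Step 6: declare c=98 at depth 1
Visible at query point: a=47 b=47 c=98 d=5 f=5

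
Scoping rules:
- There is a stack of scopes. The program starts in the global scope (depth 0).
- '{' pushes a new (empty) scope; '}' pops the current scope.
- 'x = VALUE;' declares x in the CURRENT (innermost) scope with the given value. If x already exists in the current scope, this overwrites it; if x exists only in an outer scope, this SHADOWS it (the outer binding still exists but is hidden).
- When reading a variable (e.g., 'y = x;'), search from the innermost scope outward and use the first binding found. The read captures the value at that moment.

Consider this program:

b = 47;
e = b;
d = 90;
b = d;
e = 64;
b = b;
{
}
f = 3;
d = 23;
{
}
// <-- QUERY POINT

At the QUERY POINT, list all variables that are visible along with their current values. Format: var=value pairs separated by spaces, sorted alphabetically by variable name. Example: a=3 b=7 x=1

Answer: b=90 d=23 e=64 f=3

Derivation:
Step 1: declare b=47 at depth 0
Step 2: declare e=(read b)=47 at depth 0
Step 3: declare d=90 at depth 0
Step 4: declare b=(read d)=90 at depth 0
Step 5: declare e=64 at depth 0
Step 6: declare b=(read b)=90 at depth 0
Step 7: enter scope (depth=1)
Step 8: exit scope (depth=0)
Step 9: declare f=3 at depth 0
Step 10: declare d=23 at depth 0
Step 11: enter scope (depth=1)
Step 12: exit scope (depth=0)
Visible at query point: b=90 d=23 e=64 f=3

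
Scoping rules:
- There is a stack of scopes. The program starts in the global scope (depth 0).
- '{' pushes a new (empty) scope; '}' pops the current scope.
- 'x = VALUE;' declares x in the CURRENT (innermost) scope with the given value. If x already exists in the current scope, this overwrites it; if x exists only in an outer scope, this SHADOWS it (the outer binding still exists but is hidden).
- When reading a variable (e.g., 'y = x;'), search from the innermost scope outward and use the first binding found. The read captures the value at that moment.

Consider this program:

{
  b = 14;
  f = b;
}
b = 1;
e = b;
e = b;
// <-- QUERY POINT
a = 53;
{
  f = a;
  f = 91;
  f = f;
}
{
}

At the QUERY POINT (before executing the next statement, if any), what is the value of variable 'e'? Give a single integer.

Answer: 1

Derivation:
Step 1: enter scope (depth=1)
Step 2: declare b=14 at depth 1
Step 3: declare f=(read b)=14 at depth 1
Step 4: exit scope (depth=0)
Step 5: declare b=1 at depth 0
Step 6: declare e=(read b)=1 at depth 0
Step 7: declare e=(read b)=1 at depth 0
Visible at query point: b=1 e=1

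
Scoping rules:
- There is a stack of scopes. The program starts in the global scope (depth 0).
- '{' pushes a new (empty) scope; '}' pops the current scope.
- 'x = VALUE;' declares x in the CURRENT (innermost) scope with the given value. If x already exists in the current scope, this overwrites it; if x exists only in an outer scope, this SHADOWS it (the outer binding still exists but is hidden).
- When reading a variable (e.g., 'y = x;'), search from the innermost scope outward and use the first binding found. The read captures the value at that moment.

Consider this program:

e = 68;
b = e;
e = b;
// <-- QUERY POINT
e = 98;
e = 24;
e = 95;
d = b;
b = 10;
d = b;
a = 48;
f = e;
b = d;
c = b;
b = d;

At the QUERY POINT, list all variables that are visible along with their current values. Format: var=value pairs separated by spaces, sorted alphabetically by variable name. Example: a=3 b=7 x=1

Step 1: declare e=68 at depth 0
Step 2: declare b=(read e)=68 at depth 0
Step 3: declare e=(read b)=68 at depth 0
Visible at query point: b=68 e=68

Answer: b=68 e=68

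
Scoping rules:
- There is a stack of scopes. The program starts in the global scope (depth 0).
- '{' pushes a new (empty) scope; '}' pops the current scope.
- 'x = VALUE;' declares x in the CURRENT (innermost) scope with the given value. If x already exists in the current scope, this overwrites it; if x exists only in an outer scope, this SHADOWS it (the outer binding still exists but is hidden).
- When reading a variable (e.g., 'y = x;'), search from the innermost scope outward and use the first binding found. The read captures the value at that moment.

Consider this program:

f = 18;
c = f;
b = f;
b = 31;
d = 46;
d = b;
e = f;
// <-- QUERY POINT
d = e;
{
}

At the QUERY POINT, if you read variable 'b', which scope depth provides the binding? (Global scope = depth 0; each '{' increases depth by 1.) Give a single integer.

Step 1: declare f=18 at depth 0
Step 2: declare c=(read f)=18 at depth 0
Step 3: declare b=(read f)=18 at depth 0
Step 4: declare b=31 at depth 0
Step 5: declare d=46 at depth 0
Step 6: declare d=(read b)=31 at depth 0
Step 7: declare e=(read f)=18 at depth 0
Visible at query point: b=31 c=18 d=31 e=18 f=18

Answer: 0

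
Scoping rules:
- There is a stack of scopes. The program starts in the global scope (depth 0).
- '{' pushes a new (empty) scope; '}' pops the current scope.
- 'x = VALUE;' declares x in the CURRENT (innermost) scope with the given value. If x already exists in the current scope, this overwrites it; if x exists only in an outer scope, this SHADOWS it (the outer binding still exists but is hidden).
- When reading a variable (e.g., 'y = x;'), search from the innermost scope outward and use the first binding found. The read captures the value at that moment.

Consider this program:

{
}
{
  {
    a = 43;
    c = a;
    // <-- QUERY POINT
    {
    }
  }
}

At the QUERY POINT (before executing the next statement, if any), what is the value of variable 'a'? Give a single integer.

Step 1: enter scope (depth=1)
Step 2: exit scope (depth=0)
Step 3: enter scope (depth=1)
Step 4: enter scope (depth=2)
Step 5: declare a=43 at depth 2
Step 6: declare c=(read a)=43 at depth 2
Visible at query point: a=43 c=43

Answer: 43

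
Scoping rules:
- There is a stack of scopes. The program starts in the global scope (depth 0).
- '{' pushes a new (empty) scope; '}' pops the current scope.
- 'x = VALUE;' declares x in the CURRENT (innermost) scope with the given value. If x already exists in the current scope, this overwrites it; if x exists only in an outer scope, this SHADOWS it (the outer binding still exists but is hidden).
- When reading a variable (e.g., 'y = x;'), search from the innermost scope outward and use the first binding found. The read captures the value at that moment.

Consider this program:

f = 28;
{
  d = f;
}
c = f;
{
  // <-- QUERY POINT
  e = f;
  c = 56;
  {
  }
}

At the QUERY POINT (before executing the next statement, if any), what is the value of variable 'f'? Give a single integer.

Answer: 28

Derivation:
Step 1: declare f=28 at depth 0
Step 2: enter scope (depth=1)
Step 3: declare d=(read f)=28 at depth 1
Step 4: exit scope (depth=0)
Step 5: declare c=(read f)=28 at depth 0
Step 6: enter scope (depth=1)
Visible at query point: c=28 f=28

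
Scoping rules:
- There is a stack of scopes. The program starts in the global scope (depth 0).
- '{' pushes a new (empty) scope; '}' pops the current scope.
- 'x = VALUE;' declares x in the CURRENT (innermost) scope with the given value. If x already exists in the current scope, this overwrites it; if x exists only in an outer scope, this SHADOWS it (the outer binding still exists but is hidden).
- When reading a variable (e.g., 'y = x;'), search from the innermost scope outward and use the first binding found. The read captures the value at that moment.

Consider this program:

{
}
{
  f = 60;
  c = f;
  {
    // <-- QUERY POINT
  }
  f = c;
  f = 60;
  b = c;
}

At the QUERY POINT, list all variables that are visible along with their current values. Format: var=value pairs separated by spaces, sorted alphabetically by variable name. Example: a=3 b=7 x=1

Step 1: enter scope (depth=1)
Step 2: exit scope (depth=0)
Step 3: enter scope (depth=1)
Step 4: declare f=60 at depth 1
Step 5: declare c=(read f)=60 at depth 1
Step 6: enter scope (depth=2)
Visible at query point: c=60 f=60

Answer: c=60 f=60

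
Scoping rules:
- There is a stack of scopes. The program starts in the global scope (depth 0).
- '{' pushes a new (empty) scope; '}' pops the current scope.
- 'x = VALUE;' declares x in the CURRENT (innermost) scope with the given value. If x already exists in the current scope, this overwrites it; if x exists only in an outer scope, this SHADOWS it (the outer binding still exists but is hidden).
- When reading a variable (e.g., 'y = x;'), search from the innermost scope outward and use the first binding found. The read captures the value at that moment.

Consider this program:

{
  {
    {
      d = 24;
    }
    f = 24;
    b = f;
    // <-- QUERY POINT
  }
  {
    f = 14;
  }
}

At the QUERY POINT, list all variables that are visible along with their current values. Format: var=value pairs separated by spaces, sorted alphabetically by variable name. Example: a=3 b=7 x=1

Answer: b=24 f=24

Derivation:
Step 1: enter scope (depth=1)
Step 2: enter scope (depth=2)
Step 3: enter scope (depth=3)
Step 4: declare d=24 at depth 3
Step 5: exit scope (depth=2)
Step 6: declare f=24 at depth 2
Step 7: declare b=(read f)=24 at depth 2
Visible at query point: b=24 f=24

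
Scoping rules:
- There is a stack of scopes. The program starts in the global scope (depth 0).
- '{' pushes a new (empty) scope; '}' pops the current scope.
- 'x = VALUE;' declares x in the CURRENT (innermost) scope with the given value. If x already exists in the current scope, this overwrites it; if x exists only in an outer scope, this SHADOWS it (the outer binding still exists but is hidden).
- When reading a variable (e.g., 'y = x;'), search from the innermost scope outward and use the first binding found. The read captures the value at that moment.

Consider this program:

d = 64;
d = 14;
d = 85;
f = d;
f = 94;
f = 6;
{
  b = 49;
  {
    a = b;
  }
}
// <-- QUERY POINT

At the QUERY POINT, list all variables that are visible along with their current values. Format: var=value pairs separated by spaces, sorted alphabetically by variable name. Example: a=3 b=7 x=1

Step 1: declare d=64 at depth 0
Step 2: declare d=14 at depth 0
Step 3: declare d=85 at depth 0
Step 4: declare f=(read d)=85 at depth 0
Step 5: declare f=94 at depth 0
Step 6: declare f=6 at depth 0
Step 7: enter scope (depth=1)
Step 8: declare b=49 at depth 1
Step 9: enter scope (depth=2)
Step 10: declare a=(read b)=49 at depth 2
Step 11: exit scope (depth=1)
Step 12: exit scope (depth=0)
Visible at query point: d=85 f=6

Answer: d=85 f=6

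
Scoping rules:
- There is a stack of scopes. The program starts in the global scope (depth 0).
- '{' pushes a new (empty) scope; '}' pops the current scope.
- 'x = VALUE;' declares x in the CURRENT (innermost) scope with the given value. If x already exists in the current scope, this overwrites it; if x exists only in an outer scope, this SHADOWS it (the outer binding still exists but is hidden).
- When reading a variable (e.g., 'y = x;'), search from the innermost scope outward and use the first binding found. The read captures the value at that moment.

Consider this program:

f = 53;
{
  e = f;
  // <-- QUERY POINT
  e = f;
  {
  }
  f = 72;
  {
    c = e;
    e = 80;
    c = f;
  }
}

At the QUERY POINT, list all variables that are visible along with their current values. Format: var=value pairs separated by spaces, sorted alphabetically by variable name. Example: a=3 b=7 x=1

Answer: e=53 f=53

Derivation:
Step 1: declare f=53 at depth 0
Step 2: enter scope (depth=1)
Step 3: declare e=(read f)=53 at depth 1
Visible at query point: e=53 f=53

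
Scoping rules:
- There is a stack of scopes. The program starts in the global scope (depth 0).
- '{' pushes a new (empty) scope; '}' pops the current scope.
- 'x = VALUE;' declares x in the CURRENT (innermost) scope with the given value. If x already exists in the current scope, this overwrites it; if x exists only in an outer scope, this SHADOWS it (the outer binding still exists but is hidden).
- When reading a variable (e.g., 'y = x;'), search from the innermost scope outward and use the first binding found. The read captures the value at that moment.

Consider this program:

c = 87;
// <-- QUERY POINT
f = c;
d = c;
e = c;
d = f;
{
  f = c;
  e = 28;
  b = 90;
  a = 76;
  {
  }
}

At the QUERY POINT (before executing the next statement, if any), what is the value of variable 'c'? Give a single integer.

Answer: 87

Derivation:
Step 1: declare c=87 at depth 0
Visible at query point: c=87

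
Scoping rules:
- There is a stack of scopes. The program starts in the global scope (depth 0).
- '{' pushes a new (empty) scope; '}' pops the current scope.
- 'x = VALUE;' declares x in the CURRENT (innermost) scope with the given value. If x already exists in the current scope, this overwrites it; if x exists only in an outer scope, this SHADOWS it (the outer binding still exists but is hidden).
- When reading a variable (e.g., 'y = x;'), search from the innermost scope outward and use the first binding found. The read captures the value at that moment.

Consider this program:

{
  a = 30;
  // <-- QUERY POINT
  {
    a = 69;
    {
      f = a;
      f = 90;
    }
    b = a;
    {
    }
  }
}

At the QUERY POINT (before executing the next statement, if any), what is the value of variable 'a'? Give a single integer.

Step 1: enter scope (depth=1)
Step 2: declare a=30 at depth 1
Visible at query point: a=30

Answer: 30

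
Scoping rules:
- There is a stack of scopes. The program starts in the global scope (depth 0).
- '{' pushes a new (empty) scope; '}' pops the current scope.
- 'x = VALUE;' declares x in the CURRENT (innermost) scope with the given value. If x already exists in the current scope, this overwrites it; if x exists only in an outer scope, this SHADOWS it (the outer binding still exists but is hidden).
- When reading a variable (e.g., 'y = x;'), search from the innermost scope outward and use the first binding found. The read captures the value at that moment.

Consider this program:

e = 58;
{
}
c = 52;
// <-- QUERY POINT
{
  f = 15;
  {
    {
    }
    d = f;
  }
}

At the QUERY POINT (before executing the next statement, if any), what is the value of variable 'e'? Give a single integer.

Step 1: declare e=58 at depth 0
Step 2: enter scope (depth=1)
Step 3: exit scope (depth=0)
Step 4: declare c=52 at depth 0
Visible at query point: c=52 e=58

Answer: 58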